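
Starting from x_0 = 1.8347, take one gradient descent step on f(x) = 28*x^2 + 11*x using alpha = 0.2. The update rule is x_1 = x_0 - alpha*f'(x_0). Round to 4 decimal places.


We compute the gradient at x_0 and apply the update.
f'(x) = 56*x + 11
f'(1.8347) = 56*1.8347 + 11 = 113.7432
x_1 = 1.8347 - 0.2*113.7432 = -20.9139


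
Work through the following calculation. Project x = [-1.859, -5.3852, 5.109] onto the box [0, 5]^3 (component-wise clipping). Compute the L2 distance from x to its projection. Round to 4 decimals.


Project each component onto [0, 5].
clip(-1.859) = 0.0, clip(-5.3852) = 0.0, clip(5.109) = 5.0
Projection = [0.0, 0.0, 5.0]
Squared diffs: [3.4559, 29.0004, 0.0119]
Distance = sqrt(32.4682) = 5.6981


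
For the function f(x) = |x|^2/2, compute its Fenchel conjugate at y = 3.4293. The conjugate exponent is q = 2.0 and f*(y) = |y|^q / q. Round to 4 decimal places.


The conjugate exponent q satisfies 1/p + 1/q = 1.
p = 2, so q = 2/(2 - 1) = 2.0
|y|^q = 3.4293^2.0 = 11.7601
f*(3.4293) = 11.7601 / 2.0 = 5.88


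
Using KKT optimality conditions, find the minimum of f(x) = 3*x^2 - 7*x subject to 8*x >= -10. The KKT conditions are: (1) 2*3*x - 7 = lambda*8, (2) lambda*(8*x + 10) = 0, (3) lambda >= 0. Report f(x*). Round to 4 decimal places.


Step 1: Try lambda = 0 (constraint inactive).
Stationarity: 2*3*x - 7 = 0
x* = 7/(2*3) = 7/6 = 1.1667 (rounded; the exact value 7/6 is used below)
Check constraint: 8*1.1667 = 9.3336 >= -10 -- satisfied.
Step 2: Compute optimal value.
f(x*) = 3*(7/6)^2 - 7*(7/6) = -4.0833


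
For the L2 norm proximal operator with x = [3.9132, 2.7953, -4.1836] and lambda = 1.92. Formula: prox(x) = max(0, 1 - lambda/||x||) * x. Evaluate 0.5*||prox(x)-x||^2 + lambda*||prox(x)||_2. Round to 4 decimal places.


Step 1: Compute ||x||.
||x|| = 6.3741
Step 2: Compute scaling factor.
scale = max(0, 1 - 1.92/6.3741) = 0.6988
Step 3: prox(x) = [2.7345, 1.9533, -2.9234]
||prox(x)|| = 4.4541
Step 4: Proximal objective.
0.5*||prox-x||^2 = 1.8432
lambda*||prox|| = 8.5519
Total = 10.3951


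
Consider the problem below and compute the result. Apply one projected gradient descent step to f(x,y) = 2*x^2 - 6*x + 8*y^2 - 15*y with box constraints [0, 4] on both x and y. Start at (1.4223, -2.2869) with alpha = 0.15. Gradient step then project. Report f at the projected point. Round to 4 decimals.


Step 1: Compute gradient at (1.4223, -2.2869).
grad_x = 2*2*1.4223 - 6 = -0.3108
grad_y = 2*8*-2.2869 - 15 = -51.5904
Step 2: Gradient step.
x_raw = 1.4223 - 0.15*-0.3108 = 1.4689
y_raw = -2.2869 - 0.15*-51.5904 = 5.4517
Step 3: Project onto [0, 4].
x_proj = clip(1.4689) = 1.4689
y_proj = clip(5.4517) = 4.0
Step 4: Evaluate f.
f(1.4689, 4.0) = 63.5019


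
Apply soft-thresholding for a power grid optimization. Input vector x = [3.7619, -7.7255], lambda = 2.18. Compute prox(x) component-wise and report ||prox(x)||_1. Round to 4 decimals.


Soft-thresholding with lambda = 2.18:
prox(3.7619) = sign(3.7619)*max(|3.7619| - 2.18, 0) = 1.5819
prox(-7.7255) = sign(-7.7255)*max(|-7.7255| - 2.18, 0) = -5.5455
prox(x) = [1.5819, -5.5455]
||prox(x)||_1 = 1.5819 + 5.5455 = 7.1274


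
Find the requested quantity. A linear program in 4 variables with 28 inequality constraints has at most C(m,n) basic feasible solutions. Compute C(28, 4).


Each vertex corresponds to some choice of n active constraints out of m, so the number of vertices is at most C(m, n) = m! / (n!(m-n)!).
m = 28, n = 4
Numerator: 28 * 27 * 26 * 25
Denominator: 4! = 24
C(28, 4) = 20475


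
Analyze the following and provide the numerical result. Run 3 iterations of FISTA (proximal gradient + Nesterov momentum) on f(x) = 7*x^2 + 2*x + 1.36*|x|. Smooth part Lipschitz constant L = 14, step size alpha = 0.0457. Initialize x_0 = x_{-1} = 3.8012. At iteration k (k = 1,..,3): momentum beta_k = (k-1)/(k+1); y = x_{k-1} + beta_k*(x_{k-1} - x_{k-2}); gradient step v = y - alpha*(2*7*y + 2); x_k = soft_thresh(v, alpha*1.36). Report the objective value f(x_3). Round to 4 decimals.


FISTA on f(x) = 7*x^2 + 2*x + 1.36*|x|
L = 14, alpha = 0.0457
Iteration 1: beta = 0.0, y = 3.8012 + 0.0*(3.8012 - 3.8012) = 3.8012
  grad(y) = 55.2168, v = y - alpha*grad = 1.2778
  prox(v) = soft_thresh(1.2778, 0.0622) = 1.2156
Iteration 2: beta = 0.3333, y = 1.2156 + 0.3333*(1.2156 - 3.8012) = 0.3538
  grad(y) = 6.953, v = y - alpha*grad = 0.036
  prox(v) = soft_thresh(0.036, 0.0622) = 0.0
Iteration 3: beta = 0.5, y = 0.0 + 0.5*(0.0 - 1.2156) = -0.6078
  grad(y) = -6.5095, v = y - alpha*grad = -0.3103
  prox(v) = soft_thresh(-0.3103, 0.0622) = -0.2482
f(x_3) = 7*(-0.2482)^2 + 2*(-0.2482) + 1.36*|-0.2482| = 0.2723


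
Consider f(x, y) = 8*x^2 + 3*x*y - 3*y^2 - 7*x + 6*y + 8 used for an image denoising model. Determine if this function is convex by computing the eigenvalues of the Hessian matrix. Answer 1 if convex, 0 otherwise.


The Hessian of f(x,y) = 8*x^2 + 3*x*y - 3*y^2 - 7*x + 6*y + 8 is:
H = [[16, 3], [3, -6]]
Trace = 16 - 6 = 10
Determinant = 16*-6 - (3)^2 = -105
Discriminant = (10)^2 - 4*-105 = 520.0
Eigenvalues: lambda_1 = -6.4018, lambda_2 = 16.4018
The function is not convex.

0


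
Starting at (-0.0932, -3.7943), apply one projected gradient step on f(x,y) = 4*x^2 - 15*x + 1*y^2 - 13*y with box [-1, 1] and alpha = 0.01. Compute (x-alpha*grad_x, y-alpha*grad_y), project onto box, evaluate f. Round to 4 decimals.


Step 1: Compute gradient at (-0.0932, -3.7943).
grad_x = 2*4*-0.0932 - 15 = -15.7456
grad_y = 2*1*-3.7943 - 13 = -20.5886
Step 2: Gradient step.
x_raw = -0.0932 - 0.01*-15.7456 = 0.0643
y_raw = -3.7943 - 0.01*-20.5886 = -3.5884
Step 3: Project onto [-1, 1].
x_proj = clip(0.0643) = 0.0643
y_proj = clip(-3.5884) = -1.0
Step 4: Evaluate f.
f(0.0643, -1.0) = 13.0527


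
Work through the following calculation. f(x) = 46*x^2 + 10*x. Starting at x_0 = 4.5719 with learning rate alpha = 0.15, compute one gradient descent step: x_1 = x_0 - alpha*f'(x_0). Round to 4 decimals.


We compute the gradient at x_0 and apply the update.
f'(x) = 92*x + 10
f'(4.5719) = 92*4.5719 + 10 = 430.6148
x_1 = 4.5719 - 0.15*430.6148 = -60.0203


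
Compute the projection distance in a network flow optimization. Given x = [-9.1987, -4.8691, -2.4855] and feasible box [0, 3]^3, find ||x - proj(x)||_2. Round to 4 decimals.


Project each component onto [0, 3].
clip(-9.1987) = 0.0, clip(-4.8691) = 0.0, clip(-2.4855) = 0.0
Projection = [0.0, 0.0, 0.0]
Squared diffs: [84.6161, 23.7081, 6.1777]
Distance = sqrt(114.5019) = 10.7006


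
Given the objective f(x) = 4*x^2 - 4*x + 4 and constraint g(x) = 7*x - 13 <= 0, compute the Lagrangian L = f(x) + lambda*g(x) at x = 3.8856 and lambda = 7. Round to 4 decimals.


Step 1: Evaluate f(x).
f(3.8856) = 4*3.8856^2 - 4*3.8856 + 4 = 48.8491
Step 2: Evaluate g(x).
g(3.8856) = 7*3.8856 - 13 = 14.1992
Step 3: Compute Lagrangian.
L = 48.8491 + 7*14.1992 = 148.2435


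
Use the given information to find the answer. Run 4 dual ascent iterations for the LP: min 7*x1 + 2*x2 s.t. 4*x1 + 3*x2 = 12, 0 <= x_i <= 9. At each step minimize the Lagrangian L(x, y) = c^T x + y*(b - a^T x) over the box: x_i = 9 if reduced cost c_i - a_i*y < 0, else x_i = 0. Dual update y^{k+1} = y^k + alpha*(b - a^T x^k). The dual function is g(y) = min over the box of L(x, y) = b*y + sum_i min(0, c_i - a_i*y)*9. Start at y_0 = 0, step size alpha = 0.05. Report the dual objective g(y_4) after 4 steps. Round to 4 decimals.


Dual ascent for LP: min 7*x1 + 2*x2, 4*x1 + 3*x2 = 12, 0 <= x_i <= 9
Step 1: y^k = 0.0, reduced costs: (7.0, 2.0)
  x^k = (0.0, 0.0), subgradient = b - a^T x = 12.0
  y^{k+1} = 0.0 + 0.05*12.0 = 0.6
Step 2: y^k = 0.6, reduced costs: (4.6, 0.2)
  x^k = (0.0, 0.0), subgradient = b - a^T x = 12.0
  y^{k+1} = 0.6 + 0.05*12.0 = 1.2
Step 3: y^k = 1.2, reduced costs: (2.2, -1.6)
  x^k = (0.0, 9.0), subgradient = b - a^T x = -15.0
  y^{k+1} = 1.2 + 0.05*-15.0 = 0.45
Step 4: y^k = 0.45, reduced costs: (5.2, 0.65)
  x^k = (0.0, 0.0), subgradient = b - a^T x = 12.0
  y^{k+1} = 0.45 + 0.05*12.0 = 1.05
Dual objective at y_4 = 1.05: reduced costs (2.8, -1.15), box minimizer x = (0.0, 9.0)
g(y_4) = b*y + (c1 - a1*y)*x1 + (c2 - a2*y)*x2 = 12*1.05 + 2.8*0.0 + (-1.15)*9.0 = 12.6 + 0.0 - 10.35 = 2.25


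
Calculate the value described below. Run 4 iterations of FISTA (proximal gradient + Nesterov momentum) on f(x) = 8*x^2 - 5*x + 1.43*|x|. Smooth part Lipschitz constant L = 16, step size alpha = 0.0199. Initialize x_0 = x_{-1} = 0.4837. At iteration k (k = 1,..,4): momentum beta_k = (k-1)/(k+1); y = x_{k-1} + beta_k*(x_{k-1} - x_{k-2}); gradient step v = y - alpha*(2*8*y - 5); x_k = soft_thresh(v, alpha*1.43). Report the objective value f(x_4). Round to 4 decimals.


FISTA on f(x) = 8*x^2 - 5*x + 1.43*|x|
L = 16, alpha = 0.0199
Iteration 1: beta = 0.0, y = 0.4837 + 0.0*(0.4837 - 0.4837) = 0.4837
  grad(y) = 2.7392, v = y - alpha*grad = 0.4292
  prox(v) = soft_thresh(0.4292, 0.0285) = 0.4007
Iteration 2: beta = 0.3333, y = 0.4007 + 0.3333*(0.4007 - 0.4837) = 0.3731
  grad(y) = 0.9692, v = y - alpha*grad = 0.3538
  prox(v) = soft_thresh(0.3538, 0.0285) = 0.3253
Iteration 3: beta = 0.5, y = 0.3253 + 0.5*(0.3253 - 0.4007) = 0.2876
  grad(y) = -0.3979, v = y - alpha*grad = 0.2956
  prox(v) = soft_thresh(0.2956, 0.0285) = 0.2671
Iteration 4: beta = 0.6, y = 0.2671 + 0.6*(0.2671 - 0.3253) = 0.2321
  grad(y) = -1.2856, v = y - alpha*grad = 0.2577
  prox(v) = soft_thresh(0.2577, 0.0285) = 0.2293
f(x_4) = 8*0.2293^2 - 5*0.2293 + 1.43*|0.2293| = -0.398


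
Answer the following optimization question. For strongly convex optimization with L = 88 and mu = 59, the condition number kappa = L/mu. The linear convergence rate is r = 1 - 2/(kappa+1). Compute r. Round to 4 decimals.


Step 1: Compute the condition number.
kappa = L/mu = 88/59 = 1.4915
Step 2: Compute the convergence rate.
r = 1 - 2/(kappa + 1) = 1 - 2*mu/(L + mu) = (L - mu)/(L + mu) = 29/147 = 0.1973


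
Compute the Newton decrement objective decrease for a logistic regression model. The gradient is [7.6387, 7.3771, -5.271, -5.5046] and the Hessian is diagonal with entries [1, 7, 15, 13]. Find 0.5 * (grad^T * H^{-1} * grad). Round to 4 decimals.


Step 1: H is diagonal, so H^(-1) * g = [7.6387, 1.0539, -0.3514, -0.4234].
Step 2: g^T H^(-1) g = sum_i g_i^2 / H_ii
  = (7.6387)^2/1 + (7.3771)^2/7 + (-5.271)^2/15 + (-5.5046)^2/13
  = 58.3497 + 7.7745 + 1.8522 + 2.3308 = 70.3073
Step 3: Objective decrease = 0.5 * g^T H^(-1) g = 35.1536


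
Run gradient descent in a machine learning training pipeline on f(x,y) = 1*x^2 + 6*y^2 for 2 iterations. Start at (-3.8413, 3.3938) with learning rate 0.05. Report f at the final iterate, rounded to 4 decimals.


Gradient descent on f(x,y) = 1*x^2 + 6*y^2.
Starting point: (-3.8413, 3.3938), alpha = 0.05
Step 1: grad_x = 2*1*-3.8413 = -7.6826, grad_y = 2*6*3.3938 = 40.7256
  x_1 = -3.8413 - 0.05*-7.6826 = -3.4572
  y_1 = 3.3938 - 0.05*40.7256 = 1.3575
Step 2: grad_x = 2*1*-3.4572 = -6.9143, grad_y = 2*6*1.3575 = 16.2902
  x_2 = -3.4572 - 0.05*-6.9143 = -3.1115
  y_2 = 1.3575 - 0.05*16.2902 = 0.543
f(-3.1115, 0.543) = 1*(-3.1115)^2 + 6*0.543^2 = 11.4503


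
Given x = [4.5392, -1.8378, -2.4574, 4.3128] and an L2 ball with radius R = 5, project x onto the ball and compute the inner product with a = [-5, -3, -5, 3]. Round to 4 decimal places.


Step 1: Compute ||x|| (intermediates to 6 decimals).
||x|| = sqrt(4.5392^2 + (-1.8378)^2 + (-2.4574)^2 + 4.3128^2) = 6.972869
Step 2: Project.
Since ||x|| > R, scale = R/||x|| = 5/6.972869 = 0.717065, proj(x) = scale * x
proj(x) = [3.254901, -1.317822, -1.762116, 3.092558]
Step 3: Dot product.
a^T * proj(x) = -5*3.254901 - 3*(-1.317822) - 5*(-1.762116) + 3*3.092558 = 5.7672


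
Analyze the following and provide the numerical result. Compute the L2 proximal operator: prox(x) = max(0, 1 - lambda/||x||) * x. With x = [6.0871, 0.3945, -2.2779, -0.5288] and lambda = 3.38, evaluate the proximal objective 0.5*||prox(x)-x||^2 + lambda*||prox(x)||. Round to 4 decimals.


Step 1: Compute ||x||.
||x|| = 6.5328
Step 2: Compute scaling factor.
scale = max(0, 1 - 3.38/6.5328) = 0.4826
Step 3: prox(x) = [2.9377, 0.1904, -1.0993, -0.2552]
||prox(x)|| = 3.1528
Step 4: Proximal objective.
0.5*||prox-x||^2 = 5.7122
lambda*||prox|| = 10.6565
Total = 16.3685


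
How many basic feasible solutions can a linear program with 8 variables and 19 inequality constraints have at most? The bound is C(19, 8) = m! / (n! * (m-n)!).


Each vertex corresponds to some choice of n active constraints out of m, so the number of vertices is at most C(m, n) = m! / (n!(m-n)!).
m = 19, n = 8
Numerator: 19 * 18 * 17 * 16 * 15 * 14 * 13 * 12
Denominator: 8! = 40320
C(19, 8) = 75582


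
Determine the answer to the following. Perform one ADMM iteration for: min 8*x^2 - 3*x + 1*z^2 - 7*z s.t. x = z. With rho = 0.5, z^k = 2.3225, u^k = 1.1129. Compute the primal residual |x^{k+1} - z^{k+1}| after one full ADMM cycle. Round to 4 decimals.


ADMM iteration with rho = 0.5, z^k = 2.3225, u^k = 1.1129
Step 1: x-update.
Minimize 8*x^2 - 3*x + (0.5/2)*(x - 2.3225 + 1.1129)^2
FOC: (2*8 + 0.5)*x = 3 + 0.5*(2.3225 - 1.1129)
x^{k+1} = 0.2185
Step 2: z-update.
Minimize 1*z^2 - 7*z + (0.5/2)*(0.2185 - z + 1.1129)^2
FOC: (2*1 + 0.5)*z = 7 + 0.5*(0.2185 + 1.1129)
z^{k+1} = 3.0663
Step 3: u-update.
u^{k+1} = 1.1129 + 0.2185 - 3.0663 = -1.7349
Step 4: Primal residual = |0.2185 - 3.0663| = 2.8478


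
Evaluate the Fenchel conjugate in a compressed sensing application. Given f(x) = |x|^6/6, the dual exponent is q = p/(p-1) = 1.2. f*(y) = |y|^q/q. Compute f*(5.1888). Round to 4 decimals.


The conjugate exponent q satisfies 1/p + 1/q = 1.
p = 6, so q = 6/(6 - 1) = 1.2
|y|^q = 5.1888^1.2 = 7.2124
f*(5.1888) = 7.2124 / 1.2 = 6.0103


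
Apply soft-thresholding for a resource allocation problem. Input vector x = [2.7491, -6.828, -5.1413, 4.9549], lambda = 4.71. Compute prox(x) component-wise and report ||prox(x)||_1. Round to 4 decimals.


Soft-thresholding with lambda = 4.71:
prox(2.7491) = sign(2.7491)*max(|2.7491| - 4.71, 0) = 0.0
prox(-6.828) = sign(-6.828)*max(|-6.828| - 4.71, 0) = -2.118
prox(-5.1413) = sign(-5.1413)*max(|-5.1413| - 4.71, 0) = -0.4313
prox(4.9549) = sign(4.9549)*max(|4.9549| - 4.71, 0) = 0.2449
prox(x) = [0.0, -2.118, -0.4313, 0.2449]
||prox(x)||_1 = 0.0 + 2.118 + 0.4313 + 0.2449 = 2.7942


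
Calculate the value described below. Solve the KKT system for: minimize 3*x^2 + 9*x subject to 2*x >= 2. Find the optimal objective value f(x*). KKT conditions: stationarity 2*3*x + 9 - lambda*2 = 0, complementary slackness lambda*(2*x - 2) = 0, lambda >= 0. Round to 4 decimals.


Step 1: Try lambda = 0 (constraint inactive).
x_unc = -9/(2*3) = -1.5
Check: 2*-1.5 = -3.0 < 2 -- violated!
Step 2: Constraint must be active: 2*x = 2
x* = 2/2 = 1.0
lambda = (2*3*1.0 + 9)/2 = 7.5
Step 3: Compute optimal value.
f(x*) = 3*1.0^2 + 9*1.0 = 12.0


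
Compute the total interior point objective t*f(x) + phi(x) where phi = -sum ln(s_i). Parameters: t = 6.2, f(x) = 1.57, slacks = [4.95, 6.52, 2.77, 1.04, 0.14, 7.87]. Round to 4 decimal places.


Step 1: Compute log-barrier.
ln values: [1.5994, 1.8749, 1.0188, 0.0392, -1.9661, 2.0631]
phi = -(1.5994 + 1.8749 + 1.0188 + 0.0392 - 1.9661 + 2.0631) = -4.6293
Step 2: Compute augmented objective.
t*f(x) = 6.2*1.57 = 9.734
Total = 9.734 - 4.6293 = 5.1047


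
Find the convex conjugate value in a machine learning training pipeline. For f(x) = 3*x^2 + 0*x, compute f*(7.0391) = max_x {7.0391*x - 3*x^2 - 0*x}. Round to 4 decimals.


f*(y) = sup_x {y*x - a*x^2 - b*x} = sup_x {(y-b)*x - a*x^2}
FOC: (y - b) - 2a*x = 0 => x* = (y - b)/(2a)
x* = (7.0391 - 0)/(2*3) = 1.1732
f*(7.0391) = (y-b)^2/(4a) = (7.0391 - 0)^2/(4*3)
= 49.5489/12 = 4.1291


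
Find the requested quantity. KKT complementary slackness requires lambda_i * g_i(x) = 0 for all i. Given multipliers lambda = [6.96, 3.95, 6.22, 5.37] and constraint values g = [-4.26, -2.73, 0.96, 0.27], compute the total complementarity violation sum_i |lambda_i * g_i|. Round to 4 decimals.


KKT complementary slackness check:
lambda_1 * g_1 = 6.96 * -4.26 = -29.6496
lambda_2 * g_2 = 3.95 * -2.73 = -10.7835
lambda_3 * g_3 = 6.22 * 0.96 = 5.9712
lambda_4 * g_4 = 5.37 * 0.27 = 1.4499
Total violation = 29.6496 + 10.7835 + 5.9712 + 1.4499 = 47.8542


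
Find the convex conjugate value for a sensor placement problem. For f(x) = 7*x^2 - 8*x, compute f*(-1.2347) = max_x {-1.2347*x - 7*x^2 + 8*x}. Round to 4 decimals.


f*(y) = sup_x {y*x - a*x^2 - b*x} = sup_x {(y-b)*x - a*x^2}
FOC: (y - b) - 2a*x = 0 => x* = (y - b)/(2a)
x* = (-1.2347 + 8)/(2*7) = 0.4832
f*(-1.2347) = (y-b)^2/(4a) = (-1.2347 + 8)^2/(4*7)
= 45.7693/28 = 1.6346


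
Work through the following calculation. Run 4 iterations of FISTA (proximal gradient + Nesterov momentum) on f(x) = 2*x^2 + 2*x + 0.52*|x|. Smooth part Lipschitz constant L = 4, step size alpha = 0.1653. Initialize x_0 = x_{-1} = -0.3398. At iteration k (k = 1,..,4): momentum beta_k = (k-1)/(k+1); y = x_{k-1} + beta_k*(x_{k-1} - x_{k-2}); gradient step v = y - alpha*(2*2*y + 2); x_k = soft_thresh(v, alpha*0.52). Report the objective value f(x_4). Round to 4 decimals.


FISTA on f(x) = 2*x^2 + 2*x + 0.52*|x|
L = 4, alpha = 0.1653
Iteration 1: beta = 0.0, y = -0.3398 + 0.0*(-0.3398 + 0.3398) = -0.3398
  grad(y) = 0.6408, v = y - alpha*grad = -0.4457
  prox(v) = soft_thresh(-0.4457, 0.086) = -0.3598
Iteration 2: beta = 0.3333, y = -0.3598 + 0.3333*(-0.3598 + 0.3398) = -0.3664
  grad(y) = 0.5343, v = y - alpha*grad = -0.4547
  prox(v) = soft_thresh(-0.4547, 0.086) = -0.3688
Iteration 3: beta = 0.5, y = -0.3688 + 0.5*(-0.3688 + 0.3598) = -0.3733
  grad(y) = 0.5068, v = y - alpha*grad = -0.4571
  prox(v) = soft_thresh(-0.4571, 0.086) = -0.3711
Iteration 4: beta = 0.6, y = -0.3711 + 0.6*(-0.3711 + 0.3688) = -0.3725
  grad(y) = 0.5099, v = y - alpha*grad = -0.4568
  prox(v) = soft_thresh(-0.4568, 0.086) = -0.3709
f(x_4) = 2*(-0.3709)^2 + 2*(-0.3709) + 0.52*|-0.3709| = -0.2738


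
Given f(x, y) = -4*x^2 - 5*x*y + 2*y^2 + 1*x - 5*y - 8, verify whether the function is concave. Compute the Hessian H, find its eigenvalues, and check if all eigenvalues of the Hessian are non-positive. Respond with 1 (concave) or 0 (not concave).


The Hessian of f(x,y) = -4*x^2 - 5*x*y + 2*y^2 + 1*x - 5*y - 8 is:
H = [[-8, -5], [-5, 4]]
Trace = -8 + 4 = -4
Determinant = -8*4 - (-5)^2 = -57
Discriminant = (-4)^2 - 4*-57 = 244.0
Eigenvalues: lambda_1 = -9.8102, lambda_2 = 5.8102
The function is not concave.

0


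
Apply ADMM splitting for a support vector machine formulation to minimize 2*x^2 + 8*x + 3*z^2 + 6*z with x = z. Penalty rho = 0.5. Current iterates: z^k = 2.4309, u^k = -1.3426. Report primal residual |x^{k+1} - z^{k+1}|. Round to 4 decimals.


ADMM iteration with rho = 0.5, z^k = 2.4309, u^k = -1.3426
Step 1: x-update.
Minimize 2*x^2 + 8*x + (0.5/2)*(x - 2.4309 - 1.3426)^2
FOC: (2*2 + 0.5)*x = -8 + 0.5*(2.4309 + 1.3426)
x^{k+1} = -1.3585
Step 2: z-update.
Minimize 3*z^2 + 6*z + (0.5/2)*(-1.3585 - z - 1.3426)^2
FOC: (2*3 + 0.5)*z = -6 + 0.5*(-1.3585 - 1.3426)
z^{k+1} = -1.1309
Step 3: u-update.
u^{k+1} = -1.3426 - 1.3585 + 1.1309 = -1.5702
Step 4: Primal residual = |-1.3585 + 1.1309| = 0.2276


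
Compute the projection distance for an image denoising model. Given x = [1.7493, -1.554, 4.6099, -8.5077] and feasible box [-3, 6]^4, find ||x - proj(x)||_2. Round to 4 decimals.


Project each component onto [-3, 6].
clip(1.7493) = 1.7493, clip(-1.554) = -1.554, clip(4.6099) = 4.6099, clip(-8.5077) = -3.0
Projection = [1.7493, -1.554, 4.6099, -3.0]
Squared diffs: [0.0, 0.0, 0.0, 30.3348]
Distance = sqrt(30.3348) = 5.5077


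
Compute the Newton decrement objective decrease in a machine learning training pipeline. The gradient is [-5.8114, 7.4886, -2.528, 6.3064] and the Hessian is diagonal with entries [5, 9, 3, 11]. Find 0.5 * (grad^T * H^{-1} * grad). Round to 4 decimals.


Step 1: H is diagonal, so H^(-1) * g = [-1.1623, 0.8321, -0.8427, 0.5733].
Step 2: g^T H^(-1) g = sum_i g_i^2 / H_ii
  = (-5.8114)^2/5 + (7.4886)^2/9 + (-2.528)^2/3 + (6.3064)^2/11
  = 6.7545 + 6.231 + 2.1303 + 3.6155 = 18.7313
Step 3: Objective decrease = 0.5 * g^T H^(-1) g = 9.3656


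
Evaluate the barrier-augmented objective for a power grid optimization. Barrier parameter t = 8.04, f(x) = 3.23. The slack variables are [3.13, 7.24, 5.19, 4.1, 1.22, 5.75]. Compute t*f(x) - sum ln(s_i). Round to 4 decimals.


Step 1: Compute log-barrier.
ln values: [1.141, 1.9796, 1.6467, 1.411, 0.1989, 1.7492]
phi = -(1.141 + 1.9796 + 1.6467 + 1.411 + 0.1989 + 1.7492) = -8.1264
Step 2: Compute augmented objective.
t*f(x) = 8.04*3.23 = 25.9692
Total = 25.9692 - 8.1264 = 17.8428


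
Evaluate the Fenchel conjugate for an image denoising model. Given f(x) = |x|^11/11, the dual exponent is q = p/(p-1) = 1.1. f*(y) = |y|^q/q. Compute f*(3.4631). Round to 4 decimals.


The conjugate exponent q satisfies 1/p + 1/q = 1.
p = 11, so q = 11/(11 - 1) = 1.1
|y|^q = 3.4631^1.1 = 3.9211
f*(3.4631) = 3.9211 / 1.1 = 3.5647


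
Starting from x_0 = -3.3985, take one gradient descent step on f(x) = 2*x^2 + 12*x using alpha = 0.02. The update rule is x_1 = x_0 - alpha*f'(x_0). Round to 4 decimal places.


We compute the gradient at x_0 and apply the update.
f'(x) = 4*x + 12
f'(-3.3985) = 4*-3.3985 + 12 = -1.594
x_1 = -3.3985 - 0.02*-1.594 = -3.3666


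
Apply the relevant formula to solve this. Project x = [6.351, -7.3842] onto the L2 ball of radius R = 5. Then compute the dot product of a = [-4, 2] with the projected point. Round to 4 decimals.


Step 1: Compute ||x|| (intermediates to 6 decimals).
||x|| = sqrt(6.351^2 + (-7.3842)^2) = 9.739693
Step 2: Project.
Since ||x|| > R, scale = R/||x|| = 5/9.739693 = 0.513363, proj(x) = scale * x
proj(x) = [3.260368, -3.790775]
Step 3: Dot product.
a^T * proj(x) = -4*3.260368 + 2*(-3.790775) = -20.623


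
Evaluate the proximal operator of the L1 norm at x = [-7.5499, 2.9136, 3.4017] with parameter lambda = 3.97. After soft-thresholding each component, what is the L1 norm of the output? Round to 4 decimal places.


Soft-thresholding with lambda = 3.97:
prox(-7.5499) = sign(-7.5499)*max(|-7.5499| - 3.97, 0) = -3.5799
prox(2.9136) = sign(2.9136)*max(|2.9136| - 3.97, 0) = 0.0
prox(3.4017) = sign(3.4017)*max(|3.4017| - 3.97, 0) = 0.0
prox(x) = [-3.5799, 0.0, 0.0]
||prox(x)||_1 = 3.5799 + 0.0 + 0.0 = 3.5799


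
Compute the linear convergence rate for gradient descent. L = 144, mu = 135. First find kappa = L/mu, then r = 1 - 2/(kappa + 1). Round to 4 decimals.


Step 1: Compute the condition number.
kappa = L/mu = 144/135 = 1.0667
Step 2: Compute the convergence rate.
r = 1 - 2/(kappa + 1) = 1 - 2*mu/(L + mu) = (L - mu)/(L + mu) = 9/279 = 0.0323


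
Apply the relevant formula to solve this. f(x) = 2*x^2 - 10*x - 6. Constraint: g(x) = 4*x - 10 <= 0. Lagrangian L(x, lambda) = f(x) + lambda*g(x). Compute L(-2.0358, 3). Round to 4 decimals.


Step 1: Evaluate f(x).
f(-2.0358) = 2*(-2.0358)^2 - 10*(-2.0358) - 6 = 22.647
Step 2: Evaluate g(x).
g(-2.0358) = 4*-2.0358 - 10 = -18.1432
Step 3: Compute Lagrangian.
L = 22.647 + 3*-18.1432 = -31.7826


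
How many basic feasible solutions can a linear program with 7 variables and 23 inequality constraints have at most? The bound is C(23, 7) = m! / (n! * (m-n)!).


Each vertex corresponds to some choice of n active constraints out of m, so the number of vertices is at most C(m, n) = m! / (n!(m-n)!).
m = 23, n = 7
Numerator: 23 * 22 * 21 * 20 * 19 * 18 * 17
Denominator: 7! = 5040
C(23, 7) = 245157


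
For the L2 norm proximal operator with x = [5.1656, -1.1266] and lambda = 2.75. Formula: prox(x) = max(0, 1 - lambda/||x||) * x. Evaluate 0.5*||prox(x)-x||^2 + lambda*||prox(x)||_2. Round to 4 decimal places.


Step 1: Compute ||x||.
||x|| = 5.287
Step 2: Compute scaling factor.
scale = max(0, 1 - 2.75/5.287) = 0.4799
Step 3: prox(x) = [2.4788, -0.5406]
||prox(x)|| = 2.537
Step 4: Proximal objective.
0.5*||prox-x||^2 = 3.7813
lambda*||prox|| = 6.9768
Total = 10.7581


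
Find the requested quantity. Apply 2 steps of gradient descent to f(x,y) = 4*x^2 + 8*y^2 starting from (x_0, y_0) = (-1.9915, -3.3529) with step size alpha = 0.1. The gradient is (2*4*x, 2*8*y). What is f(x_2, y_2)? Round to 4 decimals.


Gradient descent on f(x,y) = 4*x^2 + 8*y^2.
Starting point: (-1.9915, -3.3529), alpha = 0.1
Step 1: grad_x = 2*4*-1.9915 = -15.932, grad_y = 2*8*-3.3529 = -53.6464
  x_1 = -1.9915 - 0.1*-15.932 = -0.3983
  y_1 = -3.3529 - 0.1*-53.6464 = 2.0117
Step 2: grad_x = 2*4*-0.3983 = -3.1864, grad_y = 2*8*2.0117 = 32.1878
  x_2 = -0.3983 - 0.1*-3.1864 = -0.0797
  y_2 = 2.0117 - 0.1*32.1878 = -1.207
f(-0.0797, -1.207) = 4*(-0.0797)^2 + 8*(-1.207)^2 = 11.681


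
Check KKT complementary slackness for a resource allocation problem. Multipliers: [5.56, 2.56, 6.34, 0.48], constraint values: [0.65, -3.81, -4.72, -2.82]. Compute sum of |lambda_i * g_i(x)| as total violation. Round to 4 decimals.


KKT complementary slackness check:
lambda_1 * g_1 = 5.56 * 0.65 = 3.614
lambda_2 * g_2 = 2.56 * -3.81 = -9.7536
lambda_3 * g_3 = 6.34 * -4.72 = -29.9248
lambda_4 * g_4 = 0.48 * -2.82 = -1.3536
Total violation = 3.614 + 9.7536 + 29.9248 + 1.3536 = 44.646


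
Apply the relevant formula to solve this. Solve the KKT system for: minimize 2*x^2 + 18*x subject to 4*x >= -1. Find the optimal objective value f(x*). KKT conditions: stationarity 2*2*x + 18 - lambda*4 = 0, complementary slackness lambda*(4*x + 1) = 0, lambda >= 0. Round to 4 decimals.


Step 1: Try lambda = 0 (constraint inactive).
x_unc = -18/(2*2) = -4.5
Check: 4*-4.5 = -18.0 < -1 -- violated!
Step 2: Constraint must be active: 4*x = -1
x* = -1/4 = -0.25
lambda = (2*2*(-0.25) + 18)/4 = 4.25
Step 3: Compute optimal value.
f(x*) = 2*(-0.25)^2 + 18*(-0.25) = -4.375


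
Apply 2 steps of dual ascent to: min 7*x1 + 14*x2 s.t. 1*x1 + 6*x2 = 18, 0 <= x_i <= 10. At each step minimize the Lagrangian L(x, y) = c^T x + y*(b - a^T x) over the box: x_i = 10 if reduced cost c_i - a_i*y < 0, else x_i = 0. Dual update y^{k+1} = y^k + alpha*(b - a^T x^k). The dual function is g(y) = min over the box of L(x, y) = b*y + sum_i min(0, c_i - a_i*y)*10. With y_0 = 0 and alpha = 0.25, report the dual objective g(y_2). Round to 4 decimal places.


Dual ascent for LP: min 7*x1 + 14*x2, 1*x1 + 6*x2 = 18, 0 <= x_i <= 10
Step 1: y^k = 0.0, reduced costs: (7.0, 14.0)
  x^k = (0.0, 0.0), subgradient = b - a^T x = 18.0
  y^{k+1} = 0.0 + 0.25*18.0 = 4.5
Step 2: y^k = 4.5, reduced costs: (2.5, -13.0)
  x^k = (0.0, 10.0), subgradient = b - a^T x = -42.0
  y^{k+1} = 4.5 + 0.25*-42.0 = -6.0
Dual objective at y_2 = -6.0: reduced costs (13.0, 50.0), box minimizer x = (0.0, 0.0)
g(y_2) = b*y + (c1 - a1*y)*x1 + (c2 - a2*y)*x2 = 18*(-6.0) + 13.0*0.0 + 50.0*0.0 = -108.0 + 0.0 + 0.0 = -108.0


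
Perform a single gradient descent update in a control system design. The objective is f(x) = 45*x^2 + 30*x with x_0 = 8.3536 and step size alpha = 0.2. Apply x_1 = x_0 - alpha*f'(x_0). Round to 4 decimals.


We compute the gradient at x_0 and apply the update.
f'(x) = 90*x + 30
f'(8.3536) = 90*8.3536 + 30 = 781.824
x_1 = 8.3536 - 0.2*781.824 = -148.0112


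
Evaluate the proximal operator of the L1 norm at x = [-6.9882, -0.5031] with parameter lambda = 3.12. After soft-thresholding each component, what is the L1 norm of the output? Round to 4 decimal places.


Soft-thresholding with lambda = 3.12:
prox(-6.9882) = sign(-6.9882)*max(|-6.9882| - 3.12, 0) = -3.8682
prox(-0.5031) = sign(-0.5031)*max(|-0.5031| - 3.12, 0) = 0.0
prox(x) = [-3.8682, 0.0]
||prox(x)||_1 = 3.8682 + 0.0 = 3.8682


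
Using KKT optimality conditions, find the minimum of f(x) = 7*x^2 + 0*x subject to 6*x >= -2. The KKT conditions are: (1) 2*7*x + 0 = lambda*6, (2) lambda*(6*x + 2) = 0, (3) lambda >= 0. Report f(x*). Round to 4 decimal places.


Step 1: Try lambda = 0 (constraint inactive).
Stationarity: 2*7*x + 0 = 0
x* = 0/(2*7) = 0.0
Check constraint: 6*0.0 = 0.0 >= -2 -- satisfied.
Step 2: Compute optimal value.
f(x*) = 7*0.0^2 + 0*0.0 = 0.0


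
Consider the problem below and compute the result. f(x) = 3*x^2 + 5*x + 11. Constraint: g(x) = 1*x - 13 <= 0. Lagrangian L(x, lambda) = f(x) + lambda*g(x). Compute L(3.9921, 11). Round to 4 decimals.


Step 1: Evaluate f(x).
f(3.9921) = 3*3.9921^2 + 5*3.9921 + 11 = 78.7711
Step 2: Evaluate g(x).
g(3.9921) = 1*3.9921 - 13 = -9.0079
Step 3: Compute Lagrangian.
L = 78.7711 + 11*-9.0079 = -20.3158


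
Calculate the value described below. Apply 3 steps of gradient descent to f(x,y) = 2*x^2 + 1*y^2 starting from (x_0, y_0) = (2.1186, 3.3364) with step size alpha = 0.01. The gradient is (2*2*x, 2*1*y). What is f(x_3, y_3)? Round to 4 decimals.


Gradient descent on f(x,y) = 2*x^2 + 1*y^2.
Starting point: (2.1186, 3.3364), alpha = 0.01
Step 1: grad_x = 2*2*2.1186 = 8.4744, grad_y = 2*1*3.3364 = 6.6728
  x_1 = 2.1186 - 0.01*8.4744 = 2.0339
  y_1 = 3.3364 - 0.01*6.6728 = 3.2697
Step 2: grad_x = 2*2*2.0339 = 8.1354, grad_y = 2*1*3.2697 = 6.5393
  x_2 = 2.0339 - 0.01*8.1354 = 1.9525
  y_2 = 3.2697 - 0.01*6.5393 = 3.2043
Step 3: grad_x = 2*2*1.9525 = 7.81, grad_y = 2*1*3.2043 = 6.4086
  x_3 = 1.9525 - 0.01*7.81 = 1.8744
  y_3 = 3.2043 - 0.01*6.4086 = 3.1402
f(1.8744, 3.1402) = 2*1.8744^2 + 1*3.1402^2 = 16.8876


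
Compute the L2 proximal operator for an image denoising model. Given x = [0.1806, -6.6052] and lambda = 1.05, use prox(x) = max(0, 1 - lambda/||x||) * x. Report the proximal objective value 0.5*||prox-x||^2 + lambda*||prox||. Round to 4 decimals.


Step 1: Compute ||x||.
||x|| = 6.6077
Step 2: Compute scaling factor.
scale = max(0, 1 - 1.05/6.6077) = 0.8411
Step 3: prox(x) = [0.1519, -5.5556]
||prox(x)|| = 5.5577
Step 4: Proximal objective.
0.5*||prox-x||^2 = 0.5513
lambda*||prox|| = 5.8356
Total = 6.3868


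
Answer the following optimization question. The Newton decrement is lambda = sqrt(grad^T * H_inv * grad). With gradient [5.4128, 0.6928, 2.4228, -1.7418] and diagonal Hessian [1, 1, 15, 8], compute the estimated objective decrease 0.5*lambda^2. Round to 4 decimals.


Step 1: H is diagonal, so H^(-1) * g = [5.4128, 0.6928, 0.1615, -0.2177].
Step 2: g^T H^(-1) g = sum_i g_i^2 / H_ii
  = (5.4128)^2/1 + (0.6928)^2/1 + (2.4228)^2/15 + (-1.7418)^2/8
  = 29.2984 + 0.48 + 0.3913 + 0.3792 = 30.5489
Step 3: Objective decrease = 0.5 * g^T H^(-1) g = 15.2745


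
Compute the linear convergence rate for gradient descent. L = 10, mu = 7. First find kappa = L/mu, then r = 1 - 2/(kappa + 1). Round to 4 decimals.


Step 1: Compute the condition number.
kappa = L/mu = 10/7 = 1.4286
Step 2: Compute the convergence rate.
r = 1 - 2/(kappa + 1) = 1 - 2*mu/(L + mu) = (L - mu)/(L + mu) = 3/17 = 0.1765


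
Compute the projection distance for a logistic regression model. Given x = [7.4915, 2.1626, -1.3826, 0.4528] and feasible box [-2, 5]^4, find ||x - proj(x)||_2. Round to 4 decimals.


Project each component onto [-2, 5].
clip(7.4915) = 5.0, clip(2.1626) = 2.1626, clip(-1.3826) = -1.3826, clip(0.4528) = 0.4528
Projection = [5.0, 2.1626, -1.3826, 0.4528]
Squared diffs: [6.2076, 0.0, 0.0, 0.0]
Distance = sqrt(6.2076) = 2.4915


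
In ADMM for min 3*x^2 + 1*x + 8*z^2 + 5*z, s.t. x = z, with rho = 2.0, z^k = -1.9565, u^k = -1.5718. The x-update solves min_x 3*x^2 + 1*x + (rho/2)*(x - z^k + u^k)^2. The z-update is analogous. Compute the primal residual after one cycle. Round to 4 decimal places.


ADMM iteration with rho = 2.0, z^k = -1.9565, u^k = -1.5718
Step 1: x-update.
Minimize 3*x^2 + 1*x + (2.0/2)*(x + 1.9565 - 1.5718)^2
FOC: (2*3 + 2.0)*x = -1 + 2.0*(-1.9565 + 1.5718)
x^{k+1} = -0.2212
Step 2: z-update.
Minimize 8*z^2 + 5*z + (2.0/2)*(-0.2212 - z - 1.5718)^2
FOC: (2*8 + 2.0)*z = -5 + 2.0*(-0.2212 - 1.5718)
z^{k+1} = -0.477
Step 3: u-update.
u^{k+1} = -1.5718 - 0.2212 + 0.477 = -1.316
Step 4: Primal residual = |-0.2212 + 0.477| = 0.2558


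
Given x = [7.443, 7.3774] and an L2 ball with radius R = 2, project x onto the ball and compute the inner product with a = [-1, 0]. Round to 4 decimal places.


Step 1: Compute ||x|| (intermediates to 6 decimals).
||x|| = sqrt(7.443^2 + 7.3774^2) = 10.479708
Step 2: Project.
Since ||x|| > R, scale = R/||x|| = 2/10.479708 = 0.190845, proj(x) = scale * x
proj(x) = [1.420459, 1.40794]
Step 3: Dot product.
a^T * proj(x) = -1*1.420459 + 0*1.40794 = -1.4205


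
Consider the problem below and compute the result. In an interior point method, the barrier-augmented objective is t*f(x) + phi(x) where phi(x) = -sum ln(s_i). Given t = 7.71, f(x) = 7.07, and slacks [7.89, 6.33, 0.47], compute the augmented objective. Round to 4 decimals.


Step 1: Compute log-barrier.
ln values: [2.0656, 1.8453, -0.755]
phi = -(2.0656 + 1.8453 - 0.755) = -3.1559
Step 2: Compute augmented objective.
t*f(x) = 7.71*7.07 = 54.5097
Total = 54.5097 - 3.1559 = 51.3538


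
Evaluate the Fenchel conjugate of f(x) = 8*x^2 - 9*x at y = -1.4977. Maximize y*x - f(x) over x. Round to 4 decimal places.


f*(y) = sup_x {y*x - a*x^2 - b*x} = sup_x {(y-b)*x - a*x^2}
FOC: (y - b) - 2a*x = 0 => x* = (y - b)/(2a)
x* = (-1.4977 + 9)/(2*8) = 0.4689
f*(-1.4977) = (y-b)^2/(4a) = (-1.4977 + 9)^2/(4*8)
= 56.2845/32 = 1.7589


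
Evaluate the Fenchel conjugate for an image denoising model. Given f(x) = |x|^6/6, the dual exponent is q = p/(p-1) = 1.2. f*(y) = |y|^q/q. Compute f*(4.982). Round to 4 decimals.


The conjugate exponent q satisfies 1/p + 1/q = 1.
p = 6, so q = 6/(6 - 1) = 1.2
|y|^q = 4.982^1.2 = 6.8689
f*(4.982) = 6.8689 / 1.2 = 5.724


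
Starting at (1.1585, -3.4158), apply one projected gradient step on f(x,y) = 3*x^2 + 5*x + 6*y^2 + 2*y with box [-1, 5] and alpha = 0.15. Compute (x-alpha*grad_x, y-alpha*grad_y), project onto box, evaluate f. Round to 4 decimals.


Step 1: Compute gradient at (1.1585, -3.4158).
grad_x = 2*3*1.1585 + 5 = 11.951
grad_y = 2*6*-3.4158 + 2 = -38.9896
Step 2: Gradient step.
x_raw = 1.1585 - 0.15*11.951 = -0.6342
y_raw = -3.4158 - 0.15*-38.9896 = 2.4326
Step 3: Project onto [-1, 5].
x_proj = clip(-0.6342) = -0.6342
y_proj = clip(2.4326) = 2.4326
Step 4: Evaluate f.
f(-0.6342, 2.4326) = 38.4074


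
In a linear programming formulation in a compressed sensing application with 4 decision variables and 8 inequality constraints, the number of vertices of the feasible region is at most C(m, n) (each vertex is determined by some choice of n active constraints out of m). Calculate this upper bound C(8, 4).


Each vertex corresponds to some choice of n active constraints out of m, so the number of vertices is at most C(m, n) = m! / (n!(m-n)!).
m = 8, n = 4
Numerator: 8 * 7 * 6 * 5
Denominator: 4! = 24
C(8, 4) = 70


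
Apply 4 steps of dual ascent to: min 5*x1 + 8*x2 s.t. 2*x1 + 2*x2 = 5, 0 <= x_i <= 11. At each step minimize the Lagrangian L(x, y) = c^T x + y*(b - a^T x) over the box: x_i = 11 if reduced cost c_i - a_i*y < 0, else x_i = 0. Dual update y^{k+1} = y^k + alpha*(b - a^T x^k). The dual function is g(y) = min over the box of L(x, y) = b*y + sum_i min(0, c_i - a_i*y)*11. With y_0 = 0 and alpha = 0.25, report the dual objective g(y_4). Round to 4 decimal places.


Dual ascent for LP: min 5*x1 + 8*x2, 2*x1 + 2*x2 = 5, 0 <= x_i <= 11
Step 1: y^k = 0.0, reduced costs: (5.0, 8.0)
  x^k = (0.0, 0.0), subgradient = b - a^T x = 5.0
  y^{k+1} = 0.0 + 0.25*5.0 = 1.25
Step 2: y^k = 1.25, reduced costs: (2.5, 5.5)
  x^k = (0.0, 0.0), subgradient = b - a^T x = 5.0
  y^{k+1} = 1.25 + 0.25*5.0 = 2.5
Step 3: y^k = 2.5, reduced costs: (0.0, 3.0)
  x^k = (0.0, 0.0), subgradient = b - a^T x = 5.0
  y^{k+1} = 2.5 + 0.25*5.0 = 3.75
Step 4: y^k = 3.75, reduced costs: (-2.5, 0.5)
  x^k = (11.0, 0.0), subgradient = b - a^T x = -17.0
  y^{k+1} = 3.75 + 0.25*-17.0 = -0.5
Dual objective at y_4 = -0.5: reduced costs (6.0, 9.0), box minimizer x = (0.0, 0.0)
g(y_4) = b*y + (c1 - a1*y)*x1 + (c2 - a2*y)*x2 = 5*(-0.5) + 6.0*0.0 + 9.0*0.0 = -2.5 + 0.0 + 0.0 = -2.5


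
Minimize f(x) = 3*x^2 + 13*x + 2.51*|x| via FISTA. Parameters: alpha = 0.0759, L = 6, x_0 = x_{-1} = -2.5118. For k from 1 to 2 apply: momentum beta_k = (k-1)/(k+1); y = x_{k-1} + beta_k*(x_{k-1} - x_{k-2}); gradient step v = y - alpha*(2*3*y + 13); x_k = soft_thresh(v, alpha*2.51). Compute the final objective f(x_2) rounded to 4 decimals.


FISTA on f(x) = 3*x^2 + 13*x + 2.51*|x|
L = 6, alpha = 0.0759
Iteration 1: beta = 0.0, y = -2.5118 + 0.0*(-2.5118 + 2.5118) = -2.5118
  grad(y) = -2.0708, v = y - alpha*grad = -2.3546
  prox(v) = soft_thresh(-2.3546, 0.1905) = -2.1641
Iteration 2: beta = 0.3333, y = -2.1641 + 0.3333*(-2.1641 + 2.5118) = -2.0482
  grad(y) = 0.7107, v = y - alpha*grad = -2.1022
  prox(v) = soft_thresh(-2.1022, 0.1905) = -1.9117
f(x_2) = 3*(-1.9117)^2 + 13*(-1.9117) + 2.51*|-1.9117| = -9.09


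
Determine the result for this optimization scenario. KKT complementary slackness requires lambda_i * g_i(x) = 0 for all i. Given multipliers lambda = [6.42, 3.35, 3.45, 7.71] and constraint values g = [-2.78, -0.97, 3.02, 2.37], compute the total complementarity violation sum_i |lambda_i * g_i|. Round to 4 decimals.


KKT complementary slackness check:
lambda_1 * g_1 = 6.42 * -2.78 = -17.8476
lambda_2 * g_2 = 3.35 * -0.97 = -3.2495
lambda_3 * g_3 = 3.45 * 3.02 = 10.419
lambda_4 * g_4 = 7.71 * 2.37 = 18.2727
Total violation = 17.8476 + 3.2495 + 10.419 + 18.2727 = 49.7888


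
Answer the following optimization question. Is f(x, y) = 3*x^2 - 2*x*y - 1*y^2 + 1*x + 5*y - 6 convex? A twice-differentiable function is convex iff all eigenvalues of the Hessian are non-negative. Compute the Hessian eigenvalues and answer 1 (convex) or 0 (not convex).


The Hessian of f(x,y) = 3*x^2 - 2*x*y - 1*y^2 + 1*x + 5*y - 6 is:
H = [[6, -2], [-2, -2]]
Trace = 6 - 2 = 4
Determinant = 6*-2 - (-2)^2 = -16
Discriminant = (4)^2 - 4*-16 = 80.0
Eigenvalues: lambda_1 = -2.4721, lambda_2 = 6.4721
The function is not convex.

0


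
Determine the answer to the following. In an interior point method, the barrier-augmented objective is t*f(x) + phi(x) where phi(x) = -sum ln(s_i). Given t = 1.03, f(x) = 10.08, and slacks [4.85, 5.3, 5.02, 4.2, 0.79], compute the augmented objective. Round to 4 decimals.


Step 1: Compute log-barrier.
ln values: [1.579, 1.6677, 1.6134, 1.4351, -0.2357]
phi = -(1.579 + 1.6677 + 1.6134 + 1.4351 - 0.2357) = -6.0595
Step 2: Compute augmented objective.
t*f(x) = 1.03*10.08 = 10.3824
Total = 10.3824 - 6.0595 = 4.3229


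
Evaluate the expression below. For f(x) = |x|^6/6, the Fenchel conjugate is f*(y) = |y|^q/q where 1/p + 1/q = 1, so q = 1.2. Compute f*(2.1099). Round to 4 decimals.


The conjugate exponent q satisfies 1/p + 1/q = 1.
p = 6, so q = 6/(6 - 1) = 1.2
|y|^q = 2.1099^1.2 = 2.4497
f*(2.1099) = 2.4497 / 1.2 = 2.0414


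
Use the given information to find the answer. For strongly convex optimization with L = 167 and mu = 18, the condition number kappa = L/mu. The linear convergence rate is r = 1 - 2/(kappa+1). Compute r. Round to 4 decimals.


Step 1: Compute the condition number.
kappa = L/mu = 167/18 = 9.2778
Step 2: Compute the convergence rate.
r = 1 - 2/(kappa + 1) = 1 - 2*mu/(L + mu) = (L - mu)/(L + mu) = 149/185 = 0.8054


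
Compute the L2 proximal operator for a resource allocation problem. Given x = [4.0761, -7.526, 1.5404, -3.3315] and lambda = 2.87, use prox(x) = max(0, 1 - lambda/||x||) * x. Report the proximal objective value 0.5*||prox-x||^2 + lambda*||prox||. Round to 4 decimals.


Step 1: Compute ||x||.
||x|| = 9.3127
Step 2: Compute scaling factor.
scale = max(0, 1 - 2.87/9.3127) = 0.6918
Step 3: prox(x) = [2.8199, -5.2066, 1.0657, -2.3048]
||prox(x)|| = 6.4427
Step 4: Proximal objective.
0.5*||prox-x||^2 = 4.1185
lambda*||prox|| = 18.4905
Total = 22.6091


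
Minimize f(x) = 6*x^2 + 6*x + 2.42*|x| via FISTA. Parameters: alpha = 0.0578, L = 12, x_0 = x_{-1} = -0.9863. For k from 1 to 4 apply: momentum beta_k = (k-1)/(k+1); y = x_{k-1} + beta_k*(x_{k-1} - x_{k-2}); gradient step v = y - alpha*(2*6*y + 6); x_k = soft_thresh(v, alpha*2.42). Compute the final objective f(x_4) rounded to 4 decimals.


FISTA on f(x) = 6*x^2 + 6*x + 2.42*|x|
L = 12, alpha = 0.0578
Iteration 1: beta = 0.0, y = -0.9863 + 0.0*(-0.9863 + 0.9863) = -0.9863
  grad(y) = -5.8356, v = y - alpha*grad = -0.649
  prox(v) = soft_thresh(-0.649, 0.1399) = -0.5091
Iteration 2: beta = 0.3333, y = -0.5091 + 0.3333*(-0.5091 + 0.9863) = -0.3501
  grad(y) = 1.7992, v = y - alpha*grad = -0.4541
  prox(v) = soft_thresh(-0.4541, 0.1399) = -0.3142
Iteration 3: beta = 0.5, y = -0.3142 + 0.5*(-0.3142 + 0.5091) = -0.2167
  grad(y) = 3.3994, v = y - alpha*grad = -0.4132
  prox(v) = soft_thresh(-0.4132, 0.1399) = -0.2733
Iteration 4: beta = 0.6, y = -0.2733 + 0.6*(-0.2733 + 0.3142) = -0.2488
  grad(y) = 3.0143, v = y - alpha*grad = -0.423
  prox(v) = soft_thresh(-0.423, 0.1399) = -0.2832
f(x_4) = 6*(-0.2832)^2 + 6*(-0.2832) + 2.42*|-0.2832| = -0.5326
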